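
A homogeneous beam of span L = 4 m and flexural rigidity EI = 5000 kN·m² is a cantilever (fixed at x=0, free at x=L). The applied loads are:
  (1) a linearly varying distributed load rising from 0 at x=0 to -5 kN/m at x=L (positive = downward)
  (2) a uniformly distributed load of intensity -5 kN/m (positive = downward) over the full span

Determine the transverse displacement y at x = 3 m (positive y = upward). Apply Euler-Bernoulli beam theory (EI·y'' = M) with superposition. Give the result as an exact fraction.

Load 1 — triangular load w₀=-5 kN/m (0→w₀ over full span):
  y_1 = (w₀Lx³/12-w₀L²x²/6-w₀x⁵/(120L))/EI = ((-5)·4·3³/12-(-5)·4²·3²/6-(-5)·3⁵/(120·4))/5000 = 2481/160000 m
Load 2 — uniform load w=-5 kN/m over full span:
  y_2 = -wx²(x²-4Lx+6L²)/(24EI) = -(-5)·3²·(3²-4·4·3+6·4²)/(24·5000) = 171/8000 m
Superposition: y = Σ y_i = 5901/160000 m ≈ 0.036881 m

y(3) = 5901/160000 m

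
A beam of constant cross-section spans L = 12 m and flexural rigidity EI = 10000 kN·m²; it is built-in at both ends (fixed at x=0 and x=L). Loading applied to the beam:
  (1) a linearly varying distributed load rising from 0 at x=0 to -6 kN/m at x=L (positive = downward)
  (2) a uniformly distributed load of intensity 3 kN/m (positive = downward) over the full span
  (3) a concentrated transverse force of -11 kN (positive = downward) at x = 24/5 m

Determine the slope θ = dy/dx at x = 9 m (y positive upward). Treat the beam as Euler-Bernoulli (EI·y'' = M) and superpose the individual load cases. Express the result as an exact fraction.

Load 1 — triangular load w₀=-6 kN/m (0→w₀ over full span):
  θ_1 = -w₀(2x(L-x)(L-2x)(x+2L)+x²(L-x)²)/(120LEI) = -(-6)·(2·9·(12-9)·(12-2·9)·(9+2·12)+9²·(12-9)²)/(120·12·10000) = -3321/800000 rad
Load 2 — uniform load w=3 kN/m over full span:
  θ_2 = -wx(L-x)(L-2x)/(12EI) = -3·9·(12-9)·(12-2·9)/(12·10000) = 81/20000 rad
Load 3 — point force P=-11 kN at a=24/5 m (b=L-a=36/5):
  θ_3 = Pa²(L-x)(2bL-(3b+a)(L-x))/(2L³EI)  [x>a] = (-11)·(24/5)²·(12-9)·(2·(36/5)·12-(3·(36/5)+(24/5))·(12-9))/(2·12³·10000) = -1287/625000 rad
Superposition: θ = Σ θ_i = -43209/20000000 rad ≈ -0.002160 rad

θ(9) = -43209/20000000 rad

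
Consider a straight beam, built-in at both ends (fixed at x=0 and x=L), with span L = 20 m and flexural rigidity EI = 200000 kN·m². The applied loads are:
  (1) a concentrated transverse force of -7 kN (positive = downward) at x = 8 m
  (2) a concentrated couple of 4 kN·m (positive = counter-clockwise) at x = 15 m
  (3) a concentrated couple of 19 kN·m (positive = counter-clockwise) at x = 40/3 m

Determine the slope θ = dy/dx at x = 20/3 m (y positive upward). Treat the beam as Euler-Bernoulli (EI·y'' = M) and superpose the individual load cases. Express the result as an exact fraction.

Load 1 — point force P=-7 kN at a=8 m (b=L-a=12):
  θ_1 = -Pb²x(2aL-(3a+b)x)/(2L³EI)  [x≤a] = -(-7)·12²·(20/3)·(2·8·20-(3·8+12)·(20/3))/(2·20³·200000) = 21/125000 rad
Load 2 — applied couple M₀=4 kN·m at a=15 m (b=L-a=5):
  θ_2 = (R_Ax²/2 - M_Ax)/EI  [x≤a] with R_A=9/40, M_A=5/4 = ((9/40)·(20/3)²/2 - (5/4)·(20/3))/200000 = -1/60000 rad
Load 3 — applied couple M₀=19 kN·m at a=40/3 m (b=L-a=20/3):
  θ_3 = (R_Ax²/2 - M_Ax)/EI  [x≤a] with R_A=19/15, M_A=19/3 = ((19/15)·(20/3)²/2 - (19/3)·(20/3))/200000 = -19/270000 rad
Superposition: θ = Σ θ_i = 1093/13500000 rad ≈ 0.000081 rad

θ(20/3) = 1093/13500000 rad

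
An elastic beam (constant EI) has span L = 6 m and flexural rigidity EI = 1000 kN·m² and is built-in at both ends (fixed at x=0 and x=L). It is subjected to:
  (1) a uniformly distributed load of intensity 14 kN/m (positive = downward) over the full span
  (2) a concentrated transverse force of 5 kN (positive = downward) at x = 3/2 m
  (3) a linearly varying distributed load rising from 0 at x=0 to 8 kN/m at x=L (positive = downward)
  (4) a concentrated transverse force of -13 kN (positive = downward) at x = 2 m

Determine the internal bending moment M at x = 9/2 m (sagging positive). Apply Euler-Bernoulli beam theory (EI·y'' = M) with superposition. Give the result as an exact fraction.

M(9/2) = 23869/2880 kN·m

Load 1 — uniform load w=14 kN/m over full span:
  M_1 = wLx/2 - wL²/12 - wx²/2 = 14·6·(9/2)/2 - 14·6²/12 - 14·(9/2)²/2 = 21/4 kN·m
Load 2 — point force P=5 kN at a=3/2 m (b=L-a=9/2):
  M_2 = Pa²(a+3b)(L-x)/L³ - Pa²b/L²  [x>a] = 5·(3/2)²·((3/2)+3·(9/2))·(6-(9/2))/6³ - 5·(3/2)²·(9/2)/6² = -15/64 kN·m
Load 3 — triangular load w₀=8 kN/m (0→w₀ over full span):
  M_3 = 3w₀Lx/20 - w₀L²/30 - w₀x³/(6L) = 3·8·6·(9/2)/20 - 8·6²/30 - 8·(9/2)³/(6·6) = 51/20 kN·m
Load 4 — point force P=-13 kN at a=2 m (b=L-a=4):
  M_4 = Pa²(a+3b)(L-x)/L³ - Pa²b/L²  [x>a] = (-13)·2²·(2+3·4)·(6-(9/2))/6³ - (-13)·2²·4/6² = 13/18 kN·m
Superposition: M = Σ M_i = 23869/2880 kN·m ≈ 8.287847 kN·m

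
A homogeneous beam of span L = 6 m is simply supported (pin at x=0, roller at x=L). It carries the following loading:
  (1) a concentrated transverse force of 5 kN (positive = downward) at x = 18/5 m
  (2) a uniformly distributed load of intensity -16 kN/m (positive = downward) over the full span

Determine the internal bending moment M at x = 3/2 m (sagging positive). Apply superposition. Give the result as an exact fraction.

Load 1 — point force P=5 kN at a=18/5 m (b=L-a=12/5):
  M_1 = Pbx/L  [x≤a] = 5·(12/5)·(3/2)/6 = 3 kN·m
Load 2 — uniform load w=-16 kN/m over full span:
  M_2 = wx(L-x)/2 = (-16)·(3/2)·(6-(3/2))/2 = -54 kN·m
Superposition: M = Σ M_i = -51 kN·m ≈ -51.000000 kN·m

M(3/2) = -51 kN·m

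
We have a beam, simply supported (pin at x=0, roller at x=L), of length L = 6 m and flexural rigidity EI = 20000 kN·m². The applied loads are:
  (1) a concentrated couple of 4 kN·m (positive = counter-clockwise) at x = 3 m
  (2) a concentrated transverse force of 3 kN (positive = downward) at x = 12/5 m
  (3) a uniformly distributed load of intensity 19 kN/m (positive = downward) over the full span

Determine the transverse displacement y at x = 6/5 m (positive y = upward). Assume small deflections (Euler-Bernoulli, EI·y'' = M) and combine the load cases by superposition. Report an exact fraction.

y(6/5) = -62253/6250000 m

Load 1 — applied couple M₀=4 kN·m at a=3 m (b=L-a=3):
  y_1 = (M₀x³/(6L)+C₁x)/EI  [x≤a] with C₁=M₀(3b²-L²)/(6L)=-1 = (4·(6/5)³/(6·6)+(-1)·(6/5))/20000 = -63/1250000 m
Load 2 — point force P=3 kN at a=12/5 m (b=L-a=18/5):
  y_2 = -Pbx(L²-b²-x²)/(6LEI)  [x≤a] = -3·(18/5)·(6/5)·(6²-(18/5)²-(6/5)²)/(6·6·20000) = -243/625000 m
Load 3 — uniform load w=19 kN/m over full span:
  y_3 = -wx(L³-2Lx²+x³)/(24EI) = -19·(6/5)·(6³-2·6·(6/5)²+(6/5)³)/(24·20000) = -14877/1562500 m
Superposition: y = Σ y_i = -62253/6250000 m ≈ -0.009960 m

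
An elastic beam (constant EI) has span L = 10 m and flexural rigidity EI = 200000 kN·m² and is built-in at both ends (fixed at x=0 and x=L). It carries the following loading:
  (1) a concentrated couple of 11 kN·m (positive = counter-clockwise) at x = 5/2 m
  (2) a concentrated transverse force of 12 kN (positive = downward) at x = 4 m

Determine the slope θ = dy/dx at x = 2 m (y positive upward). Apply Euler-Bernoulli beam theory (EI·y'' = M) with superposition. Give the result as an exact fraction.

θ(2) = -1551/25000000 rad

Load 1 — applied couple M₀=11 kN·m at a=5/2 m (b=L-a=15/2):
  θ_1 = (R_Ax²/2 - M_Ax)/EI  [x≤a] with R_A=99/80, M_A=-33/16 = ((99/80)·2²/2 - (-33/16)·2)/200000 = 33/1000000 rad
Load 2 — point force P=12 kN at a=4 m (b=L-a=6):
  θ_2 = -Pb²x(2aL-(3a+b)x)/(2L³EI)  [x≤a] = -12·6²·2·(2·4·10-(3·4+6)·2)/(2·10³·200000) = -297/3125000 rad
Superposition: θ = Σ θ_i = -1551/25000000 rad ≈ -0.000062 rad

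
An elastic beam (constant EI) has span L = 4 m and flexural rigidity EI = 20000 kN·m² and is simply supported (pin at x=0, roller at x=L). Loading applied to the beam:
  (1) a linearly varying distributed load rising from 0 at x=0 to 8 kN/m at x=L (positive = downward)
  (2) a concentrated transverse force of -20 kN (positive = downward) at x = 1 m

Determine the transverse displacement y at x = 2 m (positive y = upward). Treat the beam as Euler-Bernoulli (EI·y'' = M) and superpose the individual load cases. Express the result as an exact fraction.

Load 1 — triangular load w₀=8 kN/m (0→w₀ over full span):
  y_1 = -w₀x(7L⁴-10L²x²+3x⁴)/(360LEI) = -8·2·(7·4⁴-10·4²·2²+3·2⁴)/(360·4·20000) = -1/1500 m
Load 2 — point force P=-20 kN at a=1 m (b=L-a=3):
  y_2 = -Pa(L-x)(2Lx-a²-x²)/(6LEI)  [x>a] = -(-20)·1·(4-2)·(2·4·2-1²-2²)/(6·4·20000) = 11/12000 m
Superposition: y = Σ y_i = 1/4000 m ≈ 0.000250 m

y(2) = 1/4000 m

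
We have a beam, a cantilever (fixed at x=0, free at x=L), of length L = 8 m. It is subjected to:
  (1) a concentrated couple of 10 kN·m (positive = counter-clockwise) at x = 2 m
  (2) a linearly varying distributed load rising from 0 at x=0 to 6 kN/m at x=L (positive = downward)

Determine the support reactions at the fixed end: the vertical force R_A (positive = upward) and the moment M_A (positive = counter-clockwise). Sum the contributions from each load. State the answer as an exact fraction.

R_A = 24 kN, M_A = 118 kN·m

Load 1 — applied couple M₀=10 kN·m at a=2 m (b=L-a=6):
  R_A = 0 kN
  M_A = -M₀ = -10 kN·m
Load 2 — triangular load w₀=6 kN/m (0→w₀ over full span):
  R_A = w₀L/2 = 6·8/2 = 24 kN
  M_A = w₀L²/3 = 6·8²/3 = 128 kN·m
Superposition: R_A = 24 kN, M_A = 118 kN·m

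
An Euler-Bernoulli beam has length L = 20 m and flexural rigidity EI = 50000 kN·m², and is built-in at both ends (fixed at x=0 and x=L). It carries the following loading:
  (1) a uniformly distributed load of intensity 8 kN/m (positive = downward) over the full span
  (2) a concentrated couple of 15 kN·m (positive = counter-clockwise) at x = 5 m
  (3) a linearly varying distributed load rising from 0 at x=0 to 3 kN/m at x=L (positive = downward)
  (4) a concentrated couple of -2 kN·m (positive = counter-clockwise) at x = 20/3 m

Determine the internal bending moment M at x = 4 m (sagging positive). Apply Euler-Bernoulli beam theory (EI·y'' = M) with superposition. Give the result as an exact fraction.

M(4) = -849/80 kN·m

Load 1 — uniform load w=8 kN/m over full span:
  M_1 = wLx/2 - wL²/12 - wx²/2 = 8·20·4/2 - 8·20²/12 - 8·4²/2 = -32/3 kN·m
Load 2 — applied couple M₀=15 kN·m at a=5 m (b=L-a=15):
  M_2 = R_Ax - M_A  [x≤a] with R_A=27/32, M_A=-45/16 = (27/32)·4 - (-45/16) = 99/16 kN·m
Load 3 — triangular load w₀=3 kN/m (0→w₀ over full span):
  M_3 = 3w₀Lx/20 - w₀L²/30 - w₀x³/(6L) = 3·3·20·4/20 - 3·20²/30 - 3·4³/(6·20) = -28/5 kN·m
Load 4 — applied couple M₀=-2 kN·m at a=20/3 m (b=L-a=40/3):
  M_4 = R_Ax - M_A  [x≤a] with R_A=-2/15, M_A=0 = (-2/15)·4 - 0 = -8/15 kN·m
Superposition: M = Σ M_i = -849/80 kN·m ≈ -10.612500 kN·m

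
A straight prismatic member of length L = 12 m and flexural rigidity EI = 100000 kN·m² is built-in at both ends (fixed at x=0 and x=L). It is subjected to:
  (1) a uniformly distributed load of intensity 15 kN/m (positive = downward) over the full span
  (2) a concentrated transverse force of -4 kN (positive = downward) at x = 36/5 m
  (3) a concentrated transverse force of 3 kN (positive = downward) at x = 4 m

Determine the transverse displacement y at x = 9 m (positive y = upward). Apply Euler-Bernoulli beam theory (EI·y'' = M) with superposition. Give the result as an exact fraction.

Load 1 — uniform load w=15 kN/m over full span:
  y_1 = -wx²(L-x)²/(24EI) = -15·9²·(12-9)²/(24·100000) = -729/160000 m
Load 2 — point force P=-4 kN at a=36/5 m (b=L-a=24/5):
  y_2 = -Pa²(L-x)²(3bL-(3b+a)(L-x))/(6L³EI)  [x>a] = -(-4)·(36/5)²·(12-9)²·(3·(24/5)·12-(3·(24/5)+(36/5))·(12-9))/(6·12³·100000) = 243/1250000 m
Load 3 — point force P=3 kN at a=4 m (b=L-a=8):
  y_3 = -Pa²(L-x)²(3bL-(3b+a)(L-x))/(6L³EI)  [x>a] = -3·4²·(12-9)²·(3·8·12-(3·8+4)·(12-9))/(6·12³·100000) = -17/200000 m
Superposition: y = Σ y_i = -88937/20000000 m ≈ -0.004447 m

y(9) = -88937/20000000 m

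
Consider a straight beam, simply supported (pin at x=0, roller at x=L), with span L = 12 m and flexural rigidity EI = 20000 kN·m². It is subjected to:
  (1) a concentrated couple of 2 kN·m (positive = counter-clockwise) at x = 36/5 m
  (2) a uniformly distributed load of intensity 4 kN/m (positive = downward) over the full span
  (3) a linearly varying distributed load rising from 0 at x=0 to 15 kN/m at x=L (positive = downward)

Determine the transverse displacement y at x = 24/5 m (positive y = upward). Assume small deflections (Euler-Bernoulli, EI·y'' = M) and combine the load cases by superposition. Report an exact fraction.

Load 1 — applied couple M₀=2 kN·m at a=36/5 m (b=L-a=24/5):
  y_1 = (M₀x³/(6L)+C₁x)/EI  [x≤a] with C₁=M₀(3b²-L²)/(6L)=-52/25 = (2·(24/5)³/(6·12)+(-52/25)·(24/5))/20000 = -27/78125 m
Load 2 — uniform load w=4 kN/m over full span:
  y_2 = -wx(L³-2Lx²+x³)/(24EI) = -4·(24/5)·(12³-2·12·(24/5)²+(24/5)³)/(24·20000) = -20088/390625 m
Load 3 — triangular load w₀=15 kN/m (0→w₀ over full span):
  y_3 = -w₀x(7L⁴-10L²x²+3x⁴)/(360LEI) = -15·(24/5)·(7·12⁴-10·12²·(24/5)²+3·(24/5)⁴)/(360·12·20000) = -184842/1953125 m
Superposition: y = Σ y_i = -285957/1953125 m ≈ -0.146410 m

y(24/5) = -285957/1953125 m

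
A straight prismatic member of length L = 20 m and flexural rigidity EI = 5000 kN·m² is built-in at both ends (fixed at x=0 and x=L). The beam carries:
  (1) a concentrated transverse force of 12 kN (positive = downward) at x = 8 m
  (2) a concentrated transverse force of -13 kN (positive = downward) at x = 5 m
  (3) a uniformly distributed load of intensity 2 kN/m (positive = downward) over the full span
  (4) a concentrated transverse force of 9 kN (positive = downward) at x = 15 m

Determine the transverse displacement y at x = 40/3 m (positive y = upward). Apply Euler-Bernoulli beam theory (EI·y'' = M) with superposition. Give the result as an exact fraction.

Load 1 — point force P=12 kN at a=8 m (b=L-a=12):
  y_1 = -Pa²(L-x)²(3bL-(3b+a)(L-x))/(6L³EI)  [x>a] = -12·8²·(20-(40/3))²·(3·12·20-(3·12+8)·(20-(40/3)))/(6·20³·5000) = -1024/16875 m
Load 2 — point force P=-13 kN at a=5 m (b=L-a=15):
  y_2 = -Pa²(L-x)²(3bL-(3b+a)(L-x))/(6L³EI)  [x>a] = -(-13)·5²·(20-(40/3))²·(3·15·20-(3·15+5)·(20-(40/3)))/(6·20³·5000) = 221/6480 m
Load 3 — uniform load w=2 kN/m over full span:
  y_3 = -wx²(L-x)²/(24EI) = -2·(40/3)²·(20-(40/3))²/(24·5000) = -32/243 m
Load 4 — point force P=9 kN at a=15 m (b=L-a=5):
  y_4 = -Pb²x²(3aL-(3a+b)x)/(6L³EI)  [x≤a] = -9·5²·(40/3)²·(3·15·20-(3·15+5)·(40/3))/(6·20³·5000) = -7/180 m
Superposition: y = Σ y_i = -479081/2430000 m ≈ -0.197153 m

y(40/3) = -479081/2430000 m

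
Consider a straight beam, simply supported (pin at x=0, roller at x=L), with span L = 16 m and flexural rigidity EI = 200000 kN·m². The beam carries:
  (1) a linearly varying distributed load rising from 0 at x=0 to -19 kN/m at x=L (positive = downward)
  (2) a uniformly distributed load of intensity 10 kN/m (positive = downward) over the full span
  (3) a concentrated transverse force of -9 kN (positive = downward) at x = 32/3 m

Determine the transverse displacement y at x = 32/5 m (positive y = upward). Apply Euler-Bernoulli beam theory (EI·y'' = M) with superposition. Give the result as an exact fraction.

y(32/5) = 105472/439453125 m

Load 1 — triangular load w₀=-19 kN/m (0→w₀ over full span):
  y_1 = -w₀x(7L⁴-10L²x²+3x⁴)/(360LEI) = -(-19)·(32/5)·(7·16⁴-10·16²·(32/5)²+3·(32/5)⁴)/(360·16·200000) = 5549824/146484375 m
Load 2 — uniform load w=10 kN/m over full span:
  y_2 = -wx(L³-2Lx²+x³)/(24EI) = -10·(32/5)·(16³-2·16·(32/5)²+(32/5)³)/(24·200000) = -15872/390625 m
Load 3 — point force P=-9 kN at a=32/3 m (b=L-a=16/3):
  y_3 = -Pbx(L²-b²-x²)/(6LEI)  [x≤a] = -(-9)·(16/3)·(32/5)·(16²-(16/3)²-(32/5)²)/(6·16·200000) = 10496/3515625 m
Superposition: y = Σ y_i = 105472/439453125 m ≈ 0.000240 m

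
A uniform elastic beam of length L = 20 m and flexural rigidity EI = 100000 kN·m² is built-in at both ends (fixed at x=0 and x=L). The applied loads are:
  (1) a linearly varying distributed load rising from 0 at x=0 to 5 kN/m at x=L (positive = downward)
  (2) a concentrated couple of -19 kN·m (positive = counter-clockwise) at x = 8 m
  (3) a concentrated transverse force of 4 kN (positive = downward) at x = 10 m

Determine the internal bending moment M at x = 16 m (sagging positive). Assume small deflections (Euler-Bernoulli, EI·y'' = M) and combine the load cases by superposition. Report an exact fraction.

M(16) = 22/375 kN·m

Load 1 — triangular load w₀=5 kN/m (0→w₀ over full span):
  M_1 = 3w₀Lx/20 - w₀L²/30 - w₀x³/(6L) = 3·5·20·16/20 - 5·20²/30 - 5·16³/(6·20) = 8/3 kN·m
Load 2 — applied couple M₀=-19 kN·m at a=8 m (b=L-a=12):
  M_2 = R_Ax - M_A - M₀  [x>a] with R_A=-171/125, M_A=-57/25 = (-171/125)·16 - (-57/25) - (-19) = -76/125 kN·m
Load 3 — point force P=4 kN at a=10 m (b=L-a=10):
  M_3 = Pa²(a+3b)(L-x)/L³ - Pa²b/L²  [x>a] = 4·10²·(10+3·10)·(20-16)/20³ - 4·10²·10/20² = -2 kN·m
Superposition: M = Σ M_i = 22/375 kN·m ≈ 0.058667 kN·m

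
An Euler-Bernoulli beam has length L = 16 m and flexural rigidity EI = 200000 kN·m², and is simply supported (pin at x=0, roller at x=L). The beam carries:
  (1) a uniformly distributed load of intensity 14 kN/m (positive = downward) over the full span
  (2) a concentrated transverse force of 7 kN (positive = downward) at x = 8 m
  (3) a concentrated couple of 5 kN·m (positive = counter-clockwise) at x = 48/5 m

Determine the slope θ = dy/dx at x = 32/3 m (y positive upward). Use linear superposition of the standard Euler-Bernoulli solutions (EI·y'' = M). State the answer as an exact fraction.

Load 1 — uniform load w=14 kN/m over full span:
  θ_1 = -w(L³-6Lx²+4x³)/(24EI) = -14·(16³-6·16·(32/3)²+4·(32/3)³)/(24·200000) = 1456/253125 rad
Load 2 — point force P=7 kN at a=8 m (b=L-a=8):
  θ_2 = -Pa(2L²-6Lx+3x²+a²)/(6LEI)  [x>a] = -7·8·(2·16²-6·16·(32/3)+3·(32/3)²+8²)/(6·16·200000) = 7/22500 rad
Load 3 — applied couple M₀=5 kN·m at a=48/5 m (b=L-a=32/5):
  θ_3 = (M₀x²/(2L)-M₀(x-a)+C₁)/EI  [x>a] with C₁=M₀(3b²-L²)/(6L)=-104/15 = (5·(32/3)²/(2·16)-5·((32/3)-(48/5))+(-104/15))/200000 = 31/1125000 rad
Superposition: θ = Σ θ_i = 61669/10125000 rad ≈ 0.006091 rad

θ(32/3) = 61669/10125000 rad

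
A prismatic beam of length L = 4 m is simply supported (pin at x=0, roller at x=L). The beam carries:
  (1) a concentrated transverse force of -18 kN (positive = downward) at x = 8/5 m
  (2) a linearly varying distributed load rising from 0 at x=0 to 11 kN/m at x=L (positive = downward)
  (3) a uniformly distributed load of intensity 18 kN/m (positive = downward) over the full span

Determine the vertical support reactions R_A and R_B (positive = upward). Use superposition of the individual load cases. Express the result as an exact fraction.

R_A = 488/15 kN, R_B = 652/15 kN

Load 1 — point force P=-18 kN at a=8/5 m (b=L-a=12/5):
  R_A = Pb/L = (-18)·(12/5)/4 = -54/5 kN
  R_B = Pa/L = (-18)·(8/5)/4 = -36/5 kN
Load 2 — triangular load w₀=11 kN/m (0→w₀ over full span):
  R_A = w₀L/6 = 11·4/6 = 22/3 kN
  R_B = w₀L/3 = 11·4/3 = 44/3 kN
Load 3 — uniform load w=18 kN/m over full span:
  R_A = wL/2 = 18·4/2 = 36 kN
  R_B = wL/2 = 18·4/2 = 36 kN
Superposition: R_A = 488/15 kN, R_B = 652/15 kN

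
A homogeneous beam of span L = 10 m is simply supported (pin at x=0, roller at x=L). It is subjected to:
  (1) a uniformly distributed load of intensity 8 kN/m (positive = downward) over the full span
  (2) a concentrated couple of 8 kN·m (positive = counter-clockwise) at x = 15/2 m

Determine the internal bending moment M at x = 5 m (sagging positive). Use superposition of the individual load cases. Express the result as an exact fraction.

Load 1 — uniform load w=8 kN/m over full span:
  M_1 = wx(L-x)/2 = 8·5·(10-5)/2 = 100 kN·m
Load 2 — applied couple M₀=8 kN·m at a=15/2 m (b=L-a=5/2):
  M_2 = M₀x/L  [x≤a] = 8·5/10 = 4 kN·m
Superposition: M = Σ M_i = 104 kN·m ≈ 104.000000 kN·m

M(5) = 104 kN·m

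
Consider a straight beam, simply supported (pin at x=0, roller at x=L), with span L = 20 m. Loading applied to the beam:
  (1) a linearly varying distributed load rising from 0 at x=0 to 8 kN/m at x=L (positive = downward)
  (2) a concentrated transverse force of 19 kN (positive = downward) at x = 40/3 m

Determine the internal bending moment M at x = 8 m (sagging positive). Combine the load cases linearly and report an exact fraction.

Load 1 — triangular load w₀=8 kN/m (0→w₀ over full span):
  M_1 = w₀Lx/6 - w₀x³/(6L) = 8·20·8/6 - 8·8³/(6·20) = 896/5 kN·m
Load 2 — point force P=19 kN at a=40/3 m (b=L-a=20/3):
  M_2 = Pbx/L  [x≤a] = 19·(20/3)·8/20 = 152/3 kN·m
Superposition: M = Σ M_i = 3448/15 kN·m ≈ 229.866667 kN·m

M(8) = 3448/15 kN·m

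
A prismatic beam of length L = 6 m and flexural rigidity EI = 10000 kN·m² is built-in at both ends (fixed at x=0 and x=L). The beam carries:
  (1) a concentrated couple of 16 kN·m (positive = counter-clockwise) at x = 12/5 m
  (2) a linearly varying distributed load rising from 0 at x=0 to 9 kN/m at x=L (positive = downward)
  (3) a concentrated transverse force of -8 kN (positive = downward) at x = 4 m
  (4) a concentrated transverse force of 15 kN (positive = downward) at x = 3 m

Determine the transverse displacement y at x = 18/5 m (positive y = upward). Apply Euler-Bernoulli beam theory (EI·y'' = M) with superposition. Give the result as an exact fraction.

y(18/5) = -131769/78125000 m

Load 1 — applied couple M₀=16 kN·m at a=12/5 m (b=L-a=18/5):
  y_1 = (R_Ax³/6 - M_Ax²/2 - M₀(x-a)²/2)/EI  [x>a] with R_A=96/25, M_A=48/25 = ((96/25)·(18/5)³/6 - (48/25)·(18/5)²/2 - 16·((18/5)-(12/5))²/2)/10000 = 1152/1953125 m
Load 2 — triangular load w₀=9 kN/m (0→w₀ over full span):
  y_2 = -w₀x²(L-x)²(x+2L)/(120LEI) = -9·(18/5)²·(6-(18/5))²·((18/5)+2·6)/(120·6·10000) = -28431/19531250 m
Load 3 — point force P=-8 kN at a=4 m (b=L-a=2):
  y_3 = -Pb²x²(3aL-(3a+b)x)/(6L³EI)  [x≤a] = -(-8)·2²·(18/5)²·(3·4·6-(3·4+2)·(18/5))/(6·6³·10000) = 54/78125 m
Load 4 — point force P=15 kN at a=3 m (b=L-a=3):
  y_4 = -Pa²(L-x)²(3bL-(3b+a)(L-x))/(6L³EI)  [x>a] = -15·3²·(6-(18/5))²·(3·3·6-(3·3+3)·(6-(18/5)))/(6·6³·10000) = -189/125000 m
Superposition: y = Σ y_i = -131769/78125000 m ≈ -0.001687 m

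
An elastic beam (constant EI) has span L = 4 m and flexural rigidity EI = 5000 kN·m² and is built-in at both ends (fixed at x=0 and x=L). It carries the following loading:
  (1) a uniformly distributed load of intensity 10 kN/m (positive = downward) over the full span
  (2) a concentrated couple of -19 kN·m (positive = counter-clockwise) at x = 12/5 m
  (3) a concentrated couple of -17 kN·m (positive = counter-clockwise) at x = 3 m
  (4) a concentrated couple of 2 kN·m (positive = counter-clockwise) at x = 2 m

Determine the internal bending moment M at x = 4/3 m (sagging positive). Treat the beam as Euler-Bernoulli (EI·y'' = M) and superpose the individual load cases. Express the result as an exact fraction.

M(4/3) = 3031/3600 kN·m

Load 1 — uniform load w=10 kN/m over full span:
  M_1 = wLx/2 - wL²/12 - wx²/2 = 10·4·(4/3)/2 - 10·4²/12 - 10·(4/3)²/2 = 40/9 kN·m
Load 2 — applied couple M₀=-19 kN·m at a=12/5 m (b=L-a=8/5):
  M_2 = R_Ax - M_A  [x≤a] with R_A=-171/25, M_A=-152/25 = (-171/25)·(4/3) - (-152/25) = -76/25 kN·m
Load 3 — applied couple M₀=-17 kN·m at a=3 m (b=L-a=1):
  M_3 = R_Ax - M_A  [x≤a] with R_A=-153/32, M_A=-85/16 = (-153/32)·(4/3) - (-85/16) = -17/16 kN·m
Load 4 — applied couple M₀=2 kN·m at a=2 m (b=L-a=2):
  M_4 = R_Ax - M_A  [x≤a] with R_A=3/4, M_A=1/2 = (3/4)·(4/3) - (1/2) = 1/2 kN·m
Superposition: M = Σ M_i = 3031/3600 kN·m ≈ 0.841944 kN·m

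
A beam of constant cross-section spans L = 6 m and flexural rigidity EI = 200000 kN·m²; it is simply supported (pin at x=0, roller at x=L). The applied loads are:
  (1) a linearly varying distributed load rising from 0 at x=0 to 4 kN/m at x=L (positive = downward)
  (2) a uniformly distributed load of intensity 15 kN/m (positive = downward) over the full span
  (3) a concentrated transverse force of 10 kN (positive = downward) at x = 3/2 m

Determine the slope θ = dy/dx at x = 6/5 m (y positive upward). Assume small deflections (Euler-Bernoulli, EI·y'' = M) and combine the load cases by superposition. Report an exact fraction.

θ(6/5) = -1351851/2000000000 rad

Load 1 — triangular load w₀=4 kN/m (0→w₀ over full span):
  θ_1 = -w₀(7L⁴-30L²x²+15x⁴)/(360LEI) = -4·(7·6⁴-30·6²·(6/5)²+15·(6/5)⁴)/(360·6·200000) = -273/3906250 rad
Load 2 — uniform load w=15 kN/m over full span:
  θ_2 = -w(L³-6Lx²+4x³)/(24EI) = -15·(6³-6·6·(6/5)²+4·(6/5)³)/(24·200000) = -2673/5000000 rad
Load 3 — point force P=10 kN at a=3/2 m (b=L-a=9/2):
  θ_3 = -Pb(L²-b²-3x²)/(6LEI)  [x≤a] = -10·(9/2)·(6²-(9/2)²-3·(6/5)²)/(6·6·200000) = -1143/16000000 rad
Superposition: θ = Σ θ_i = -1351851/2000000000 rad ≈ -0.000676 rad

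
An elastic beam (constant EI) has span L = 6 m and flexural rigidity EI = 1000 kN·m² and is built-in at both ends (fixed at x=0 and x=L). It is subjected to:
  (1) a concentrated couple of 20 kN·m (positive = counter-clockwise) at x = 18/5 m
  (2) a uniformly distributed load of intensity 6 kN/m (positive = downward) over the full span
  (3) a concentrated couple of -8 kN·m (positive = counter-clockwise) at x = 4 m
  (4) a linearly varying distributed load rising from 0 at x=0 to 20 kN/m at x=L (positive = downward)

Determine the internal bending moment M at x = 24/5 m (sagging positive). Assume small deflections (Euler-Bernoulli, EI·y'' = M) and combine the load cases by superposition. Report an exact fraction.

Load 1 — applied couple M₀=20 kN·m at a=18/5 m (b=L-a=12/5):
  M_1 = R_Ax - M_A - M₀  [x>a] with R_A=24/5, M_A=32/5 = (24/5)·(24/5) - (32/5) - 20 = -84/25 kN·m
Load 2 — uniform load w=6 kN/m over full span:
  M_2 = wLx/2 - wL²/12 - wx²/2 = 6·6·(24/5)/2 - 6·6²/12 - 6·(24/5)²/2 = -18/25 kN·m
Load 3 — applied couple M₀=-8 kN·m at a=4 m (b=L-a=2):
  M_3 = R_Ax - M_A - M₀  [x>a] with R_A=-16/9, M_A=-8/3 = (-16/9)·(24/5) - (-8/3) - (-8) = 32/15 kN·m
Load 4 — triangular load w₀=20 kN/m (0→w₀ over full span):
  M_4 = 3w₀Lx/20 - w₀L²/30 - w₀x³/(6L) = 3·20·6·(24/5)/20 - 20·6²/30 - 20·(24/5)³/(6·6) = 24/25 kN·m
Superposition: M = Σ M_i = -74/75 kN·m ≈ -0.986667 kN·m

M(24/5) = -74/75 kN·m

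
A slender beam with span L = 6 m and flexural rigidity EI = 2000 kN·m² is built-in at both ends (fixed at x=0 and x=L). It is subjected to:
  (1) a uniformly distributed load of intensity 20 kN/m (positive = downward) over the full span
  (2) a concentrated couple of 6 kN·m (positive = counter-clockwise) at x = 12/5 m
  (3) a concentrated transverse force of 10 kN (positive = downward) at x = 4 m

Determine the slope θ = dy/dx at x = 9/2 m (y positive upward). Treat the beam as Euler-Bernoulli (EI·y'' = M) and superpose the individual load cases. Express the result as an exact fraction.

θ(9/2) = 3749/200000 rad

Load 1 — uniform load w=20 kN/m over full span:
  θ_1 = -wx(L-x)(L-2x)/(12EI) = -20·(9/2)·(6-(9/2))·(6-2·(9/2))/(12·2000) = 27/1600 rad
Load 2 — applied couple M₀=6 kN·m at a=12/5 m (b=L-a=18/5):
  θ_2 = (R_Ax²/2 - M_Ax - M₀(x-a))/EI  [x>a] with R_A=36/25, M_A=18/25 = ((36/25)·(9/2)²/2 - (18/25)·(9/2) - 6·((9/2)-(12/5)))/2000 = -63/100000 rad
Load 3 — point force P=10 kN at a=4 m (b=L-a=2):
  θ_3 = Pa²(L-x)(2bL-(3b+a)(L-x))/(2L³EI)  [x>a] = 10·4²·(6-(9/2))·(2·2·6-(3·2+4)·(6-(9/2)))/(2·6³·2000) = 1/400 rad
Superposition: θ = Σ θ_i = 3749/200000 rad ≈ 0.018745 rad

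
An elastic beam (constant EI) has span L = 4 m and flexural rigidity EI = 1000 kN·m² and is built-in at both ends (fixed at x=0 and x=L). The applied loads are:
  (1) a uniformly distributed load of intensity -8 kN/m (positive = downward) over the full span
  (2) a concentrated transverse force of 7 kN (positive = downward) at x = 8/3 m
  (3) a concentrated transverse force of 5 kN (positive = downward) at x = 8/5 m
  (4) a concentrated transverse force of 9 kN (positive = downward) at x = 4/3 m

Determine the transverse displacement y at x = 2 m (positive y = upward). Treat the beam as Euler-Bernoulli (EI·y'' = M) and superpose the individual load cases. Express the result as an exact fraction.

Load 1 — uniform load w=-8 kN/m over full span:
  y_1 = -wx²(L-x)²/(24EI) = -(-8)·2²·(4-2)²/(24·1000) = 2/375 m
Load 2 — point force P=7 kN at a=8/3 m (b=L-a=4/3):
  y_2 = -Pb²x²(3aL-(3a+b)x)/(6L³EI)  [x≤a] = -7·(4/3)²·2²·(3·(8/3)·4-(3·(8/3)+(4/3))·2)/(6·4³·1000) = -7/4050 m
Load 3 — point force P=5 kN at a=8/5 m (b=L-a=12/5):
  y_3 = -Pa²(L-x)²(3bL-(3b+a)(L-x))/(6L³EI)  [x>a] = -5·(8/5)²·(4-2)²·(3·(12/5)·4-(3·(12/5)+(8/5))·(4-2))/(6·4³·1000) = -14/9375 m
Load 4 — point force P=9 kN at a=4/3 m (b=L-a=8/3):
  y_4 = -Pa²(L-x)²(3bL-(3b+a)(L-x))/(6L³EI)  [x>a] = -9·(4/3)²·(4-2)²·(3·(8/3)·4-(3·(8/3)+(4/3))·(4-2))/(6·4³·1000) = -1/450 m
Superposition: y = Σ y_i = -28/253125 m ≈ -0.000111 m

y(2) = -28/253125 m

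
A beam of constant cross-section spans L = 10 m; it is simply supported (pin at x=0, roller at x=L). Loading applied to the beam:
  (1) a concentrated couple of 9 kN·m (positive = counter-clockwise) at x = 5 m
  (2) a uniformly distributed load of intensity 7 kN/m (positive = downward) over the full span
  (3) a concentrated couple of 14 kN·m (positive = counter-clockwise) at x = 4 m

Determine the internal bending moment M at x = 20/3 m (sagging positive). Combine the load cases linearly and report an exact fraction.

M(20/3) = 631/9 kN·m

Load 1 — applied couple M₀=9 kN·m at a=5 m (b=L-a=5):
  M_1 = M₀x/L - M₀  [x>a] = 9·(20/3)/10 - 9 = -3 kN·m
Load 2 — uniform load w=7 kN/m over full span:
  M_2 = wx(L-x)/2 = 7·(20/3)·(10-(20/3))/2 = 700/9 kN·m
Load 3 — applied couple M₀=14 kN·m at a=4 m (b=L-a=6):
  M_3 = M₀x/L - M₀  [x>a] = 14·(20/3)/10 - 14 = -14/3 kN·m
Superposition: M = Σ M_i = 631/9 kN·m ≈ 70.111111 kN·m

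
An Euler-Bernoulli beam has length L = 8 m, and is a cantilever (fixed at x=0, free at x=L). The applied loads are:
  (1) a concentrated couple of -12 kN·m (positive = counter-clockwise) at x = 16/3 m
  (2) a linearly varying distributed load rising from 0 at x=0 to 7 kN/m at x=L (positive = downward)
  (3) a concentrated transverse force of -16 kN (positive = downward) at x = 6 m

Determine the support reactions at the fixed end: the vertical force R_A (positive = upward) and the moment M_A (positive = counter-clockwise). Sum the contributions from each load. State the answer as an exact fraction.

R_A = 12 kN, M_A = 196/3 kN·m

Load 1 — applied couple M₀=-12 kN·m at a=16/3 m (b=L-a=8/3):
  R_A = 0 kN
  M_A = -M₀ = -(-12) = 12 kN·m
Load 2 — triangular load w₀=7 kN/m (0→w₀ over full span):
  R_A = w₀L/2 = 7·8/2 = 28 kN
  M_A = w₀L²/3 = 7·8²/3 = 448/3 kN·m
Load 3 — point force P=-16 kN at a=6 m (b=L-a=2):
  R_A = P = (-16) = -16 kN
  M_A = Pa = (-16)·6 = -96 kN·m
Superposition: R_A = 12 kN, M_A = 196/3 kN·m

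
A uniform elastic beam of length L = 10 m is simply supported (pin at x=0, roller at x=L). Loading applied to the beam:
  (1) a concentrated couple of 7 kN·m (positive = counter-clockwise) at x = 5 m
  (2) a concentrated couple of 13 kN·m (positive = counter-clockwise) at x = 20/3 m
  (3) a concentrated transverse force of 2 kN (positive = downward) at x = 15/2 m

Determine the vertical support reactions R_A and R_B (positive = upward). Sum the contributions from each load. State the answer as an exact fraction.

R_A = 5/2 kN, R_B = -1/2 kN

Load 1 — applied couple M₀=7 kN·m at a=5 m (b=L-a=5):
  R_A = M₀/L = 7/10 kN
  R_B = -M₀/L = -7/10 kN
Load 2 — applied couple M₀=13 kN·m at a=20/3 m (b=L-a=10/3):
  R_A = M₀/L = 13/10 kN
  R_B = -M₀/L = -13/10 kN
Load 3 — point force P=2 kN at a=15/2 m (b=L-a=5/2):
  R_A = Pb/L = 2·(5/2)/10 = 1/2 kN
  R_B = Pa/L = 2·(15/2)/10 = 3/2 kN
Superposition: R_A = 5/2 kN, R_B = -1/2 kN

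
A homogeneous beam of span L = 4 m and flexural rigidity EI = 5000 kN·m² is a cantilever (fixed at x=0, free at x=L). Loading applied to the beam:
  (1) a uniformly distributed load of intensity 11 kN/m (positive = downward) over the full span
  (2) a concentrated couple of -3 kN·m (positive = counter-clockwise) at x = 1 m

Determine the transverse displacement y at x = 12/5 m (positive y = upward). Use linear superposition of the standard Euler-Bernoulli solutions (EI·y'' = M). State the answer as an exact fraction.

Load 1 — uniform load w=11 kN/m over full span:
  y_1 = -wx²(x²-4Lx+6L²)/(24EI) = -11·(12/5)²·((12/5)²-4·4·(12/5)+6·4²)/(24·5000) = -13068/390625 m
Load 2 — applied couple M₀=-3 kN·m at a=1 m (b=L-a=3):
  y_2 = M₀a(2x-a)/(2EI)  [x>a] = (-3)·1·(2·(12/5)-1)/(2·5000) = -57/50000 m
Superposition: y = Σ y_i = -216213/6250000 m ≈ -0.034594 m

y(12/5) = -216213/6250000 m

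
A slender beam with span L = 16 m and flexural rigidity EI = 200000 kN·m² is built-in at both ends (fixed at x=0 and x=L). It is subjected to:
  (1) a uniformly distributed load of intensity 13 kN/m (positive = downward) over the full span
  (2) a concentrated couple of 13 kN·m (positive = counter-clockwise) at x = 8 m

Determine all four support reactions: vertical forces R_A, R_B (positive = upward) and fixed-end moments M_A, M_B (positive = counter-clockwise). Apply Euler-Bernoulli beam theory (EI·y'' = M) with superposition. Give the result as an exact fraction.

Load 1 — uniform load w=13 kN/m over full span:
  R_A = wL/2 = 13·16/2 = 104 kN
  M_A = wL²/12 = 13·16²/12 = 832/3 kN·m
  R_B = wL/2 = 13·16/2 = 104 kN
  M_B = -wL²/12 = -13·16²/12 = -832/3 kN·m
Load 2 — applied couple M₀=13 kN·m at a=8 m (b=L-a=8):
  R_A = 6M₀ab/L³ = 6·13·8·8/16³ = 39/32 kN
  M_A = M₀b(2a-b)/L² = 13·8·(2·8-8)/16² = 13/4 kN·m
  R_B = -6M₀ab/L³ = -6·13·8·8/16³ = -39/32 kN
  M_B = M₀a(2b-a)/L² = 13·8·(2·8-8)/16² = 13/4 kN·m
Superposition: R_A = 3367/32 kN, M_A = 3367/12 kN·m, R_B = 3289/32 kN, M_B = -3289/12 kN·m

R_A = 3367/32 kN, M_A = 3367/12 kN·m, R_B = 3289/32 kN, M_B = -3289/12 kN·m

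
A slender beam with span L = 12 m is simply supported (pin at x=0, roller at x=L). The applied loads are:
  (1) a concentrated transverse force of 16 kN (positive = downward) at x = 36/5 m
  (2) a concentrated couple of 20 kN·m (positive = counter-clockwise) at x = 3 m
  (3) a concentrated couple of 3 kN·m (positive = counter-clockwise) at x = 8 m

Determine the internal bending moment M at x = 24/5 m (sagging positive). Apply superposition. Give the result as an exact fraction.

Load 1 — point force P=16 kN at a=36/5 m (b=L-a=24/5):
  M_1 = Pbx/L  [x≤a] = 16·(24/5)·(24/5)/12 = 768/25 kN·m
Load 2 — applied couple M₀=20 kN·m at a=3 m (b=L-a=9):
  M_2 = M₀x/L - M₀  [x>a] = 20·(24/5)/12 - 20 = -12 kN·m
Load 3 — applied couple M₀=3 kN·m at a=8 m (b=L-a=4):
  M_3 = M₀x/L  [x≤a] = 3·(24/5)/12 = 6/5 kN·m
Superposition: M = Σ M_i = 498/25 kN·m ≈ 19.920000 kN·m

M(24/5) = 498/25 kN·m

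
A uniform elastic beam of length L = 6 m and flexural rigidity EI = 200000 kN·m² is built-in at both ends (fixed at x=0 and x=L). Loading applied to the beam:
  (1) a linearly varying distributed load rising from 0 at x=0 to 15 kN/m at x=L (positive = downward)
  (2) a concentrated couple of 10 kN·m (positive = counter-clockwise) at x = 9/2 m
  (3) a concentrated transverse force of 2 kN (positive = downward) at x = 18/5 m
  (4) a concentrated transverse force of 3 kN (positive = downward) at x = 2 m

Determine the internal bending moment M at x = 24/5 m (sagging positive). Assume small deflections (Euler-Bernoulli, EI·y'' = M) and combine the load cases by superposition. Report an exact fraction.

M(24/5) = -19889/5000 kN·m

Load 1 — triangular load w₀=15 kN/m (0→w₀ over full span):
  M_1 = 3w₀Lx/20 - w₀L²/30 - w₀x³/(6L) = 3·15·6·(24/5)/20 - 15·6²/30 - 15·(24/5)³/(6·6) = 18/25 kN·m
Load 2 — applied couple M₀=10 kN·m at a=9/2 m (b=L-a=3/2):
  M_2 = R_Ax - M_A - M₀  [x>a] with R_A=15/8, M_A=25/8 = (15/8)·(24/5) - (25/8) - 10 = -33/8 kN·m
Load 3 — point force P=2 kN at a=18/5 m (b=L-a=12/5):
  M_3 = Pa²(a+3b)(L-x)/L³ - Pa²b/L²  [x>a] = 2·(18/5)²·((18/5)+3·(12/5))·(6-(24/5))/6³ - 2·(18/5)²·(12/5)/6² = -108/625 kN·m
Load 4 — point force P=3 kN at a=2 m (b=L-a=4):
  M_4 = Pa²(a+3b)(L-x)/L³ - Pa²b/L²  [x>a] = 3·2²·(2+3·4)·(6-(24/5))/6³ - 3·2²·4/6² = -2/5 kN·m
Superposition: M = Σ M_i = -19889/5000 kN·m ≈ -3.977800 kN·m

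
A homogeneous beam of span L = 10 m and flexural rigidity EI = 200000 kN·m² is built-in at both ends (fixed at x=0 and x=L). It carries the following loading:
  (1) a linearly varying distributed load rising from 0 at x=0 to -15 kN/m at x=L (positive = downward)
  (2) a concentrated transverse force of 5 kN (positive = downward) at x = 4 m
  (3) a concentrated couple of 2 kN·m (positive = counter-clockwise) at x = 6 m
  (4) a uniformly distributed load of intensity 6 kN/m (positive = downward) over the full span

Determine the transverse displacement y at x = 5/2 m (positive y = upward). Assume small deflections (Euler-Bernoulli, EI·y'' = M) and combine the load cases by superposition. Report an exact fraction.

Load 1 — triangular load w₀=-15 kN/m (0→w₀ over full span):
  y_1 = -w₀x²(L-x)²(x+2L)/(120LEI) = -(-15)·(5/2)²·(10-(5/2))²·((5/2)+2·10)/(120·10·200000) = 81/163840 m
Load 2 — point force P=5 kN at a=4 m (b=L-a=6):
  y_2 = -Pb²x²(3aL-(3a+b)x)/(6L³EI)  [x≤a] = -5·6²·(5/2)²·(3·4·10-(3·4+6)·(5/2))/(6·10³·200000) = -9/128000 m
Load 3 — applied couple M₀=2 kN·m at a=6 m (b=L-a=4):
  y_3 = (R_Ax³/6 - M_Ax²/2)/EI  [x≤a] with R_A=36/125, M_A=16/25 = ((36/125)·(5/2)³/6 - (16/25)·(5/2)²/2)/200000 = -1/160000 m
Load 4 — uniform load w=6 kN/m over full span:
  y_4 = -wx²(L-x)²/(24EI) = -6·(5/2)²·(10-(5/2))²/(24·200000) = -9/20480 m
Superposition: y = Σ y_i = -443/20480000 m ≈ -0.000022 m

y(5/2) = -443/20480000 m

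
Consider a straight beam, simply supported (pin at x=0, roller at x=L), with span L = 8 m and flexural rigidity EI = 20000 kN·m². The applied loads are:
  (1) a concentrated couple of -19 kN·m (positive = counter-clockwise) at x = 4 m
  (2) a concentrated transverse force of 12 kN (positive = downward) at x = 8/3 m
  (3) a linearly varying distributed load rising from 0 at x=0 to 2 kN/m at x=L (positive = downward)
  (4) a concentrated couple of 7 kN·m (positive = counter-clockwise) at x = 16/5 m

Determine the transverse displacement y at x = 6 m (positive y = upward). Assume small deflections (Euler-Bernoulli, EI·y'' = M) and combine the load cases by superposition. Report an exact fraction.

Load 1 — applied couple M₀=-19 kN·m at a=4 m (b=L-a=4):
  y_1 = (M₀x³/(6L)-M₀(x-a)²/2+C₁x)/EI  [x>a] with C₁=M₀(3b²-L²)/(6L)=19/3 = ((-19)·6³/(6·8)-(-19)·(6-4)²/2+(19/3)·6)/20000 = -19/40000 m
Load 2 — point force P=12 kN at a=8/3 m (b=L-a=16/3):
  y_2 = -Pa(L-x)(2Lx-a²-x²)/(6LEI)  [x>a] = -12·(8/3)·(8-6)·(2·8·6-(8/3)²-6²)/(6·8·20000) = -119/33750 m
Load 3 — triangular load w₀=2 kN/m (0→w₀ over full span):
  y_3 = -w₀x(7L⁴-10L²x²+3x⁴)/(360LEI) = -2·6·(7·8⁴-10·8²·6²+3·6⁴)/(360·8·20000) = -119/60000 m
Load 4 — applied couple M₀=7 kN·m at a=16/5 m (b=L-a=24/5):
  y_4 = (M₀x³/(6L)-M₀(x-a)²/2+C₁x)/EI  [x>a] with C₁=M₀(3b²-L²)/(6L)=56/75 = (7·6³/(6·8)-7·(6-(16/5))²/2+(56/75)·6)/20000 = 427/1000000 m
Superposition: y = Σ y_i = -75023/13500000 m ≈ -0.005557 m

y(6) = -75023/13500000 m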